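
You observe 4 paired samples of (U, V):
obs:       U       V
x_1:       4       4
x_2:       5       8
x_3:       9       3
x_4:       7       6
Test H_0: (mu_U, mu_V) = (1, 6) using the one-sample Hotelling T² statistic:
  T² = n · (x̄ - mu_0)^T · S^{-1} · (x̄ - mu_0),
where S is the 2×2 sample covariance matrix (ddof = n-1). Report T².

Step 1 — sample mean vector:
  mean(U) = (4 + 5 + 9 + 7) / 4 = 25/4 = 6.25
  mean(V) = (4 + 8 + 3 + 6) / 4 = 21/4 = 5.25
  x̄ = (6.25, 5.25),  deviation x̄ - mu_0 = (6.25, 5.25) - (1, 6) = (5.25, -0.75).

Step 2 — sample covariance matrix, S[i,j] = (1/(n-1)) · Σ_k (x_{k,i} - mean_i) · (x_{k,j} - mean_j), divisor n-1 = 3:
  S[U,U] = ((-2.25)·(-2.25) + (-1.25)·(-1.25) + (2.75)·(2.75) + (0.75)·(0.75)) / 3 = 14.75/3 = 4.9167
  S[U,V] = ((-2.25)·(-1.25) + (-1.25)·(2.75) + (2.75)·(-2.25) + (0.75)·(0.75)) / 3 = -6.25/3 = -2.0833
  S[V,V] = ((-1.25)·(-1.25) + (2.75)·(2.75) + (-2.25)·(-2.25) + (0.75)·(0.75)) / 3 = 14.75/3 = 4.9167
  S = [[4.9167, -2.0833],
 [-2.0833, 4.9167]].

Step 3 — invert S. det(S) = 4.9167·4.9167 - (-2.0833)² = 19.8333.
  S^{-1} = (1/det) · [[d, -b], [-b, a]] = [[0.2479, 0.105],
 [0.105, 0.2479]].

Step 4 — quadratic form (x̄ - mu_0)^T · S^{-1} · (x̄ - mu_0):
  S^{-1} · (x̄ - mu_0) = (1.2227, 0.3655),
  (x̄ - mu_0)^T · [...] = (5.25)·(1.2227) + (-0.75)·(0.3655) = 6.145.

Step 5 — scale by n: T² = 4 · 6.145 = 24.5798.

T² ≈ 24.5798


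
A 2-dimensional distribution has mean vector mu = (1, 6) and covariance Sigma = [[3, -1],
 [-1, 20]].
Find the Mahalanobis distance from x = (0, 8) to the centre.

Step 1 — centre the observation: (x - mu) = (-1, 2).

Step 2 — invert Sigma. det(Sigma) = 3·20 - (-1)² = 59.
  Sigma^{-1} = (1/det) · [[d, -b], [-b, a]] = [[0.339, 0.0169],
 [0.0169, 0.0508]].

Step 3 — form the quadratic (x - mu)^T · Sigma^{-1} · (x - mu):
  Sigma^{-1} · (x - mu) = (-0.3051, 0.0847).
  (x - mu)^T · [Sigma^{-1} · (x - mu)] = (-1)·(-0.3051) + (2)·(0.0847) = 0.4746.

Step 4 — take square root: d = √(0.4746) ≈ 0.6889.

d(x, mu) = √(0.4746) ≈ 0.6889


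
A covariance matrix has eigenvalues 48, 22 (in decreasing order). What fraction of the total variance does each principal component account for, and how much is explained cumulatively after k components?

Step 1 — total variance = trace(Sigma) = Σ λ_i = 48 + 22 = 70.

Step 2 — fraction explained by component i = λ_i / Σ λ:
  PC1: 48/70 = 0.6857
  PC2: 22/70 = 0.3143

Step 3 — cumulative fraction after k components = (λ_1 + ... + λ_k) / Σ λ:
  k = 1: 48/70 = 0.6857
  k = 2: (48 + 22)/70 = 70/70 = 1

Summary (fraction, with percent):

explained: PC1 0.6857 (68.57%), PC2 0.3143 (31.43%);  cumulative: 0.6857, 1


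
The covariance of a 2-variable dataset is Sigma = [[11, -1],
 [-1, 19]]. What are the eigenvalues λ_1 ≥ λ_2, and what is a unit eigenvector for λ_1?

Step 1 — characteristic polynomial of 2×2 Sigma:
  det(Sigma - λI) = λ² - trace · λ + det = 0.
  trace = 11 + 19 = 30, det = 11·19 - (-1)² = 208.
Step 2 — discriminant:
  Δ = trace² - 4·det = 900 - 832 = 68.
Step 3 — eigenvalues:
  λ = (trace ± √Δ)/2 = (30 ± 8.2462)/2,
  λ_1 = 19.1231,  λ_2 = 10.8769.

Step 4 — unit eigenvector for λ_1: solve (Sigma - λ_1 I)v = 0. First row:
  (11 - 19.1231)·v_x + (-1)·v_y = 0, i.e. (-8.1231)·v_x + (-1)·v_y = 0,
  so v ∝ (b, λ_1 - a) = (-1, 8.1231); multiply by -1 so the first entry is positive: u = (1, -8.1231).
  ||u|| = √((1)² + (-8.1231)²) = √(66.9848) ≈ 8.1844,
  v_1 = u/||u|| ≈ (0.1222, -0.9925) (||v_1|| = 1).

λ_1 = 19.1231,  λ_2 = 10.8769;  v_1 ≈ (0.1222, -0.9925)


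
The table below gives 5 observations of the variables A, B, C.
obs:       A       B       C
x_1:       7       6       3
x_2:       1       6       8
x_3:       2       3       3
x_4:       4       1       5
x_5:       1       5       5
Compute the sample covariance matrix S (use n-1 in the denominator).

Step 1 — column means:
  mean(A) = (7 + 1 + 2 + 4 + 1) / 5 = 15/5 = 3
  mean(B) = (6 + 6 + 3 + 1 + 5) / 5 = 21/5 = 4.2
  mean(C) = (3 + 8 + 3 + 5 + 5) / 5 = 24/5 = 4.8

Step 2 — sample covariance S[i,j] = (1/(n-1)) · Σ_k (x_{k,i} - mean_i) · (x_{k,j} - mean_j), with n-1 = 4.
  S[A,A] = ((4)·(4) + (-2)·(-2) + (-1)·(-1) + (1)·(1) + (-2)·(-2)) / 4 = 26/4 = 6.5
  S[A,B] = ((4)·(1.8) + (-2)·(1.8) + (-1)·(-1.2) + (1)·(-3.2) + (-2)·(0.8)) / 4 = 0/4 = 0
  S[A,C] = ((4)·(-1.8) + (-2)·(3.2) + (-1)·(-1.8) + (1)·(0.2) + (-2)·(0.2)) / 4 = -12/4 = -3
  S[B,B] = ((1.8)·(1.8) + (1.8)·(1.8) + (-1.2)·(-1.2) + (-3.2)·(-3.2) + (0.8)·(0.8)) / 4 = 18.8/4 = 4.7
  S[B,C] = ((1.8)·(-1.8) + (1.8)·(3.2) + (-1.2)·(-1.8) + (-3.2)·(0.2) + (0.8)·(0.2)) / 4 = 4.2/4 = 1.05
  S[C,C] = ((-1.8)·(-1.8) + (3.2)·(3.2) + (-1.8)·(-1.8) + (0.2)·(0.2) + (0.2)·(0.2)) / 4 = 16.8/4 = 4.2

S is symmetric (S[j,i] = S[i,j]). Assembling:

S = [[6.5, 0, -3],
 [0, 4.7, 1.05],
 [-3, 1.05, 4.2]]


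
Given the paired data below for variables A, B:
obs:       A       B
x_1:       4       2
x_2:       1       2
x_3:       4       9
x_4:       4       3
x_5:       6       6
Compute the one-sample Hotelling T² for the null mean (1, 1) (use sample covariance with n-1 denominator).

Step 1 — sample mean vector:
  mean(A) = (4 + 1 + 4 + 4 + 6) / 5 = 19/5 = 3.8
  mean(B) = (2 + 2 + 9 + 3 + 6) / 5 = 22/5 = 4.4
  x̄ = (3.8, 4.4),  deviation x̄ - mu_0 = (3.8, 4.4) - (1, 1) = (2.8, 3.4).

Step 2 — sample covariance matrix, S[i,j] = (1/(n-1)) · Σ_k (x_{k,i} - mean_i) · (x_{k,j} - mean_j), divisor n-1 = 4:
  S[A,A] = ((0.2)·(0.2) + (-2.8)·(-2.8) + (0.2)·(0.2) + (0.2)·(0.2) + (2.2)·(2.2)) / 4 = 12.8/4 = 3.2
  S[A,B] = ((0.2)·(-2.4) + (-2.8)·(-2.4) + (0.2)·(4.6) + (0.2)·(-1.4) + (2.2)·(1.6)) / 4 = 10.4/4 = 2.6
  S[B,B] = ((-2.4)·(-2.4) + (-2.4)·(-2.4) + (4.6)·(4.6) + (-1.4)·(-1.4) + (1.6)·(1.6)) / 4 = 37.2/4 = 9.3
  S = [[3.2, 2.6],
 [2.6, 9.3]].

Step 3 — invert S. det(S) = 3.2·9.3 - (2.6)² = 23.
  S^{-1} = (1/det) · [[d, -b], [-b, a]] = [[0.4043, -0.113],
 [-0.113, 0.1391]].

Step 4 — quadratic form (x̄ - mu_0)^T · S^{-1} · (x̄ - mu_0):
  S^{-1} · (x̄ - mu_0) = (0.7478, 0.1565),
  (x̄ - mu_0)^T · [...] = (2.8)·(0.7478) + (3.4)·(0.1565) = 2.6261.

Step 5 — scale by n: T² = 5 · 2.6261 = 13.1304.

T² ≈ 13.1304


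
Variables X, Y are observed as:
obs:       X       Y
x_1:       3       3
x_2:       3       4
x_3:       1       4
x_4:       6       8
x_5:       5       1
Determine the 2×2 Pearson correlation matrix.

Step 1 — column means:
  mean(X) = (3 + 3 + 1 + 6 + 5) / 5 = 18/5 = 3.6
  mean(Y) = (3 + 4 + 4 + 8 + 1) / 5 = 20/5 = 4

Step 2 — sample variances and covariances s[i,j] = (1/(n-1)) · Σ_k (x_{k,i} - mean_i) · (x_{k,j} - mean_j), with n-1 = 4:
  s[X,X] = ((-0.6)·(-0.6) + (-0.6)·(-0.6) + (-2.6)·(-2.6) + (2.4)·(2.4) + (1.4)·(1.4)) / 4 = 15.2/4 = 3.8
  s[X,Y] = ((-0.6)·(-1) + (-0.6)·(0) + (-2.6)·(0) + (2.4)·(4) + (1.4)·(-3)) / 4 = 6/4 = 1.5
  s[Y,Y] = ((-1)·(-1) + (0)·(0) + (0)·(0) + (4)·(4) + (-3)·(-3)) / 4 = 26/4 = 6.5
  Sample standard deviations s_i = √(s[i,i]):
  s(X) = √(3.8) = 1.9494
  s(Y) = √(6.5) = 2.5495

Step 3 — r_{ij} = s_{ij} / (s_i · s_j):
  r[X,X] = 1 (diagonal).
  r[X,Y] = 1.5 / (1.9494 · 2.5495) = 1.5 / 4.9699 = 0.3018
  r[Y,Y] = 1 (diagonal).

R is symmetric with unit diagonal. Assembling:

R = [[1, 0.3018],
 [0.3018, 1]]


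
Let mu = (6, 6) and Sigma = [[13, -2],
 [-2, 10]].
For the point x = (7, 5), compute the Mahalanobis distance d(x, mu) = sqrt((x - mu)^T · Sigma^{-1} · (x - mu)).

Step 1 — centre the observation: (x - mu) = (1, -1).

Step 2 — invert Sigma. det(Sigma) = 13·10 - (-2)² = 126.
  Sigma^{-1} = (1/det) · [[d, -b], [-b, a]] = [[0.0794, 0.0159],
 [0.0159, 0.1032]].

Step 3 — form the quadratic (x - mu)^T · Sigma^{-1} · (x - mu):
  Sigma^{-1} · (x - mu) = (0.0635, -0.0873).
  (x - mu)^T · [Sigma^{-1} · (x - mu)] = (1)·(0.0635) + (-1)·(-0.0873) = 0.1508.

Step 4 — take square root: d = √(0.1508) ≈ 0.3883.

d(x, mu) = √(0.1508) ≈ 0.3883


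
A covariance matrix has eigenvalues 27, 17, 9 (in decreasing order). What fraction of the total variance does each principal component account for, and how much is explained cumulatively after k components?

Step 1 — total variance = trace(Sigma) = Σ λ_i = 27 + 17 + 9 = 53.

Step 2 — fraction explained by component i = λ_i / Σ λ:
  PC1: 27/53 = 0.5094
  PC2: 17/53 = 0.3208
  PC3: 9/53 = 0.1698

Step 3 — cumulative fraction after k components = (λ_1 + ... + λ_k) / Σ λ:
  k = 1: 27/53 = 0.5094
  k = 2: (27 + 17)/53 = 44/53 = 0.8302
  k = 3: (27 + 17 + 9)/53 = 53/53 = 1

Summary (fraction, with percent):

explained: PC1 0.5094 (50.94%), PC2 0.3208 (32.08%), PC3 0.1698 (16.98%);  cumulative: 0.5094, 0.8302, 1


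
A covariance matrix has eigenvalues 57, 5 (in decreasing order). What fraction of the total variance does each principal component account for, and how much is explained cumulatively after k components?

Step 1 — total variance = trace(Sigma) = Σ λ_i = 57 + 5 = 62.

Step 2 — fraction explained by component i = λ_i / Σ λ:
  PC1: 57/62 = 0.9194
  PC2: 5/62 = 0.0806

Step 3 — cumulative fraction after k components = (λ_1 + ... + λ_k) / Σ λ:
  k = 1: 57/62 = 0.9194
  k = 2: (57 + 5)/62 = 62/62 = 1

Summary (fraction, with percent):

explained: PC1 0.9194 (91.94%), PC2 0.0806 (8.06%);  cumulative: 0.9194, 1


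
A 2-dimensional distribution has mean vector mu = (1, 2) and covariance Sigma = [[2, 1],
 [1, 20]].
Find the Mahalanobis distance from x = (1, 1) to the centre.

Step 1 — centre the observation: (x - mu) = (0, -1).

Step 2 — invert Sigma. det(Sigma) = 2·20 - (1)² = 39.
  Sigma^{-1} = (1/det) · [[d, -b], [-b, a]] = [[0.5128, -0.0256],
 [-0.0256, 0.0513]].

Step 3 — form the quadratic (x - mu)^T · Sigma^{-1} · (x - mu):
  Sigma^{-1} · (x - mu) = (0.0256, -0.0513).
  (x - mu)^T · [Sigma^{-1} · (x - mu)] = (0)·(0.0256) + (-1)·(-0.0513) = 0.0513.

Step 4 — take square root: d = √(0.0513) ≈ 0.2265.

d(x, mu) = √(0.0513) ≈ 0.2265


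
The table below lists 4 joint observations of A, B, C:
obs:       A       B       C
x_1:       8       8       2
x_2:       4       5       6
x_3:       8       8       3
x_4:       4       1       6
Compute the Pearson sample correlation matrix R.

Step 1 — column means:
  mean(A) = (8 + 4 + 8 + 4) / 4 = 24/4 = 6
  mean(B) = (8 + 5 + 8 + 1) / 4 = 22/4 = 5.5
  mean(C) = (2 + 6 + 3 + 6) / 4 = 17/4 = 4.25

Step 2 — sample variances and covariances s[i,j] = (1/(n-1)) · Σ_k (x_{k,i} - mean_i) · (x_{k,j} - mean_j), with n-1 = 3:
  s[A,A] = ((2)·(2) + (-2)·(-2) + (2)·(2) + (-2)·(-2)) / 3 = 16/3 = 5.3333
  s[A,B] = ((2)·(2.5) + (-2)·(-0.5) + (2)·(2.5) + (-2)·(-4.5)) / 3 = 20/3 = 6.6667
  s[A,C] = ((2)·(-2.25) + (-2)·(1.75) + (2)·(-1.25) + (-2)·(1.75)) / 3 = -14/3 = -4.6667
  s[B,B] = ((2.5)·(2.5) + (-0.5)·(-0.5) + (2.5)·(2.5) + (-4.5)·(-4.5)) / 3 = 33/3 = 11
  s[B,C] = ((2.5)·(-2.25) + (-0.5)·(1.75) + (2.5)·(-1.25) + (-4.5)·(1.75)) / 3 = -17.5/3 = -5.8333
  s[C,C] = ((-2.25)·(-2.25) + (1.75)·(1.75) + (-1.25)·(-1.25) + (1.75)·(1.75)) / 3 = 12.75/3 = 4.25
  Sample standard deviations s_i = √(s[i,i]):
  s(A) = √(5.3333) = 2.3094
  s(B) = √(11) = 3.3166
  s(C) = √(4.25) = 2.0616

Step 3 — r_{ij} = s_{ij} / (s_i · s_j):
  r[A,A] = 1 (diagonal).
  r[A,B] = 6.6667 / (2.3094 · 3.3166) = 6.6667 / 7.6594 = 0.8704
  r[A,C] = -4.6667 / (2.3094 · 2.0616) = -4.6667 / 4.761 = -0.9802
  r[B,B] = 1 (diagonal).
  r[B,C] = -5.8333 / (3.3166 · 2.0616) = -5.8333 / 6.8374 = -0.8532
  r[C,C] = 1 (diagonal).

R is symmetric with unit diagonal. Assembling:

R = [[1, 0.8704, -0.9802],
 [0.8704, 1, -0.8532],
 [-0.9802, -0.8532, 1]]


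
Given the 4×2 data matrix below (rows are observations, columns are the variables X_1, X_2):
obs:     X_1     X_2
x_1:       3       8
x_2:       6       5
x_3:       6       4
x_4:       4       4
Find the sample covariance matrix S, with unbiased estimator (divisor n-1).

Step 1 — column means:
  mean(X_1) = (3 + 6 + 6 + 4) / 4 = 19/4 = 4.75
  mean(X_2) = (8 + 5 + 4 + 4) / 4 = 21/4 = 5.25

Step 2 — sample covariance S[i,j] = (1/(n-1)) · Σ_k (x_{k,i} - mean_i) · (x_{k,j} - mean_j), with n-1 = 3.
  S[X_1,X_1] = ((-1.75)·(-1.75) + (1.25)·(1.25) + (1.25)·(1.25) + (-0.75)·(-0.75)) / 3 = 6.75/3 = 2.25
  S[X_1,X_2] = ((-1.75)·(2.75) + (1.25)·(-0.25) + (1.25)·(-1.25) + (-0.75)·(-1.25)) / 3 = -5.75/3 = -1.9167
  S[X_2,X_2] = ((2.75)·(2.75) + (-0.25)·(-0.25) + (-1.25)·(-1.25) + (-1.25)·(-1.25)) / 3 = 10.75/3 = 3.5833

S is symmetric (S[j,i] = S[i,j]). Assembling:

S = [[2.25, -1.9167],
 [-1.9167, 3.5833]]


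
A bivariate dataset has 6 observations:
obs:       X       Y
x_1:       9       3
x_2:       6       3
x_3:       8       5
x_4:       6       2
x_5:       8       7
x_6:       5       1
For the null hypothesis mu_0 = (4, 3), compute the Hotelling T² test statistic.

Step 1 — sample mean vector:
  mean(X) = (9 + 6 + 8 + 6 + 8 + 5) / 6 = 42/6 = 7
  mean(Y) = (3 + 3 + 5 + 2 + 7 + 1) / 6 = 21/6 = 3.5
  x̄ = (7, 3.5),  deviation x̄ - mu_0 = (7, 3.5) - (4, 3) = (3, 0.5).

Step 2 — sample covariance matrix, S[i,j] = (1/(n-1)) · Σ_k (x_{k,i} - mean_i) · (x_{k,j} - mean_j), divisor n-1 = 5:
  S[X,X] = ((2)·(2) + (-1)·(-1) + (1)·(1) + (-1)·(-1) + (1)·(1) + (-2)·(-2)) / 5 = 12/5 = 2.4
  S[X,Y] = ((2)·(-0.5) + (-1)·(-0.5) + (1)·(1.5) + (-1)·(-1.5) + (1)·(3.5) + (-2)·(-2.5)) / 5 = 11/5 = 2.2
  S[Y,Y] = ((-0.5)·(-0.5) + (-0.5)·(-0.5) + (1.5)·(1.5) + (-1.5)·(-1.5) + (3.5)·(3.5) + (-2.5)·(-2.5)) / 5 = 23.5/5 = 4.7
  S = [[2.4, 2.2],
 [2.2, 4.7]].

Step 3 — invert S. det(S) = 2.4·4.7 - (2.2)² = 6.44.
  S^{-1} = (1/det) · [[d, -b], [-b, a]] = [[0.7298, -0.3416],
 [-0.3416, 0.3727]].

Step 4 — quadratic form (x̄ - mu_0)^T · S^{-1} · (x̄ - mu_0):
  S^{-1} · (x̄ - mu_0) = (2.0186, -0.8385),
  (x̄ - mu_0)^T · [...] = (3)·(2.0186) + (0.5)·(-0.8385) = 5.6366.

Step 5 — scale by n: T² = 6 · 5.6366 = 33.8199.

T² ≈ 33.8199


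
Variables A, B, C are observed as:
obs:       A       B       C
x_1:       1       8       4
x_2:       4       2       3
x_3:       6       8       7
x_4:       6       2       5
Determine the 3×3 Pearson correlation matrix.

Step 1 — column means:
  mean(A) = (1 + 4 + 6 + 6) / 4 = 17/4 = 4.25
  mean(B) = (8 + 2 + 8 + 2) / 4 = 20/4 = 5
  mean(C) = (4 + 3 + 7 + 5) / 4 = 19/4 = 4.75

Step 2 — sample variances and covariances s[i,j] = (1/(n-1)) · Σ_k (x_{k,i} - mean_i) · (x_{k,j} - mean_j), with n-1 = 3:
  s[A,A] = ((-3.25)·(-3.25) + (-0.25)·(-0.25) + (1.75)·(1.75) + (1.75)·(1.75)) / 3 = 16.75/3 = 5.5833
  s[A,B] = ((-3.25)·(3) + (-0.25)·(-3) + (1.75)·(3) + (1.75)·(-3)) / 3 = -9/3 = -3
  s[A,C] = ((-3.25)·(-0.75) + (-0.25)·(-1.75) + (1.75)·(2.25) + (1.75)·(0.25)) / 3 = 7.25/3 = 2.4167
  s[B,B] = ((3)·(3) + (-3)·(-3) + (3)·(3) + (-3)·(-3)) / 3 = 36/3 = 12
  s[B,C] = ((3)·(-0.75) + (-3)·(-1.75) + (3)·(2.25) + (-3)·(0.25)) / 3 = 9/3 = 3
  s[C,C] = ((-0.75)·(-0.75) + (-1.75)·(-1.75) + (2.25)·(2.25) + (0.25)·(0.25)) / 3 = 8.75/3 = 2.9167
  Sample standard deviations s_i = √(s[i,i]):
  s(A) = √(5.5833) = 2.3629
  s(B) = √(12) = 3.4641
  s(C) = √(2.9167) = 1.7078

Step 3 — r_{ij} = s_{ij} / (s_i · s_j):
  r[A,A] = 1 (diagonal).
  r[A,B] = -3 / (2.3629 · 3.4641) = -3 / 8.1854 = -0.3665
  r[A,C] = 2.4167 / (2.3629 · 1.7078) = 2.4167 / 4.0354 = 0.5989
  r[B,B] = 1 (diagonal).
  r[B,C] = 3 / (3.4641 · 1.7078) = 3 / 5.9161 = 0.5071
  r[C,C] = 1 (diagonal).

R is symmetric with unit diagonal. Assembling:

R = [[1, -0.3665, 0.5989],
 [-0.3665, 1, 0.5071],
 [0.5989, 0.5071, 1]]


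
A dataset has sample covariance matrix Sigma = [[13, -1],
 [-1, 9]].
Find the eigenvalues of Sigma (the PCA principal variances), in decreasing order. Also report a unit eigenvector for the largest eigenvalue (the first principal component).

Step 1 — characteristic polynomial of 2×2 Sigma:
  det(Sigma - λI) = λ² - trace · λ + det = 0.
  trace = 13 + 9 = 22, det = 13·9 - (-1)² = 116.
Step 2 — discriminant:
  Δ = trace² - 4·det = 484 - 464 = 20.
Step 3 — eigenvalues:
  λ = (trace ± √Δ)/2 = (22 ± 4.4721)/2,
  λ_1 = 13.2361,  λ_2 = 8.7639.

Step 4 — unit eigenvector for λ_1: solve (Sigma - λ_1 I)v = 0. First row:
  (13 - 13.2361)·v_x + (-1)·v_y = 0, i.e. (-0.2361)·v_x + (-1)·v_y = 0,
  so v ∝ (b, λ_1 - a) = (-1, 0.2361); multiply by -1 so the first entry is positive: u = (1, -0.2361).
  ||u|| = √((1)² + (-0.2361)²) = √(1.0557) ≈ 1.0275,
  v_1 = u/||u|| ≈ (0.9732, -0.2298) (||v_1|| = 1).

λ_1 = 13.2361,  λ_2 = 8.7639;  v_1 ≈ (0.9732, -0.2298)


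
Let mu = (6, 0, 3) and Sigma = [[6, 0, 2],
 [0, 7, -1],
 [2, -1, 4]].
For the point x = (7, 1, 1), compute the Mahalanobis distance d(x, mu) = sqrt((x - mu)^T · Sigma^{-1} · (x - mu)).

Step 1 — centre the observation: (x - mu) = (1, 1, -2).

Step 2 — invert Sigma (cofactor / det for 3×3, or solve directly):
  Sigma^{-1} = [[0.2015, -0.0149, -0.1045],
 [-0.0149, 0.1493, 0.0448],
 [-0.1045, 0.0448, 0.3134]].

Step 3 — form the quadratic (x - mu)^T · Sigma^{-1} · (x - mu):
  Sigma^{-1} · (x - mu) = (0.3955, 0.0448, -0.6866).
  (x - mu)^T · [Sigma^{-1} · (x - mu)] = (1)·(0.3955) + (1)·(0.0448) + (-2)·(-0.6866) = 1.8134.

Step 4 — take square root: d = √(1.8134) ≈ 1.3466.

d(x, mu) = √(1.8134) ≈ 1.3466


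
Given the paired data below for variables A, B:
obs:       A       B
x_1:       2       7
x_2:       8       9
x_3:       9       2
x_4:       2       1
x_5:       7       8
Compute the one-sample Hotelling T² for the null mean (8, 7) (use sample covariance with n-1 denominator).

Step 1 — sample mean vector:
  mean(A) = (2 + 8 + 9 + 2 + 7) / 5 = 28/5 = 5.6
  mean(B) = (7 + 9 + 2 + 1 + 8) / 5 = 27/5 = 5.4
  x̄ = (5.6, 5.4),  deviation x̄ - mu_0 = (5.6, 5.4) - (8, 7) = (-2.4, -1.6).

Step 2 — sample covariance matrix, S[i,j] = (1/(n-1)) · Σ_k (x_{k,i} - mean_i) · (x_{k,j} - mean_j), divisor n-1 = 4:
  S[A,A] = ((-3.6)·(-3.6) + (2.4)·(2.4) + (3.4)·(3.4) + (-3.6)·(-3.6) + (1.4)·(1.4)) / 4 = 45.2/4 = 11.3
  S[A,B] = ((-3.6)·(1.6) + (2.4)·(3.6) + (3.4)·(-3.4) + (-3.6)·(-4.4) + (1.4)·(2.6)) / 4 = 10.8/4 = 2.7
  S[B,B] = ((1.6)·(1.6) + (3.6)·(3.6) + (-3.4)·(-3.4) + (-4.4)·(-4.4) + (2.6)·(2.6)) / 4 = 53.2/4 = 13.3
  S = [[11.3, 2.7],
 [2.7, 13.3]].

Step 3 — invert S. det(S) = 11.3·13.3 - (2.7)² = 143.
  S^{-1} = (1/det) · [[d, -b], [-b, a]] = [[0.093, -0.0189],
 [-0.0189, 0.079]].

Step 4 — quadratic form (x̄ - mu_0)^T · S^{-1} · (x̄ - mu_0):
  S^{-1} · (x̄ - mu_0) = (-0.193, -0.0811),
  (x̄ - mu_0)^T · [...] = (-2.4)·(-0.193) + (-1.6)·(-0.0811) = 0.593.

Step 5 — scale by n: T² = 5 · 0.593 = 2.965.

T² ≈ 2.965


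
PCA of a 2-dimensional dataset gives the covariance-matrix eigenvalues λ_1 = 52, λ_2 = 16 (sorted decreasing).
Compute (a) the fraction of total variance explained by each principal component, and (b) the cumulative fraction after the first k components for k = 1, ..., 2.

Step 1 — total variance = trace(Sigma) = Σ λ_i = 52 + 16 = 68.

Step 2 — fraction explained by component i = λ_i / Σ λ:
  PC1: 52/68 = 0.7647
  PC2: 16/68 = 0.2353

Step 3 — cumulative fraction after k components = (λ_1 + ... + λ_k) / Σ λ:
  k = 1: 52/68 = 0.7647
  k = 2: (52 + 16)/68 = 68/68 = 1

Summary (fraction, with percent):

explained: PC1 0.7647 (76.47%), PC2 0.2353 (23.53%);  cumulative: 0.7647, 1


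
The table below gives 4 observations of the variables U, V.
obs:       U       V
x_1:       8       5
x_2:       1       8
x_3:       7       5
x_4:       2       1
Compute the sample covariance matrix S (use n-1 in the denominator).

Step 1 — column means:
  mean(U) = (8 + 1 + 7 + 2) / 4 = 18/4 = 4.5
  mean(V) = (5 + 8 + 5 + 1) / 4 = 19/4 = 4.75

Step 2 — sample covariance S[i,j] = (1/(n-1)) · Σ_k (x_{k,i} - mean_i) · (x_{k,j} - mean_j), with n-1 = 3.
  S[U,U] = ((3.5)·(3.5) + (-3.5)·(-3.5) + (2.5)·(2.5) + (-2.5)·(-2.5)) / 3 = 37/3 = 12.3333
  S[U,V] = ((3.5)·(0.25) + (-3.5)·(3.25) + (2.5)·(0.25) + (-2.5)·(-3.75)) / 3 = -0.5/3 = -0.1667
  S[V,V] = ((0.25)·(0.25) + (3.25)·(3.25) + (0.25)·(0.25) + (-3.75)·(-3.75)) / 3 = 24.75/3 = 8.25

S is symmetric (S[j,i] = S[i,j]). Assembling:

S = [[12.3333, -0.1667],
 [-0.1667, 8.25]]


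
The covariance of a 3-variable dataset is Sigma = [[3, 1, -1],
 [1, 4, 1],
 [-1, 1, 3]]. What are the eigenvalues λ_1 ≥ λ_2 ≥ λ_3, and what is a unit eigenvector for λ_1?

Step 1 — characteristic polynomial p(λ) = det(λI - Sigma) = λ³ - tr·λ² + c_1·λ - det, where tr = trace, c_1 = sum of the principal 2×2 minors, det = det(Sigma):
  tr = 3 + 4 + 3 = 10,
  c_1 = (3·4 - (1)²) + (3·3 - (-1)²) + (4·3 - (1)²) = 11 + 8 + 11 = 30,
  det = 3·(4·3 - (1)²) - (1)·((1)·3 - (1)·(-1)) + (-1)·((1)·(1) - 4·(-1)) = 3·(11) - (1)·(4) + (-1)·(5) = 24.
  So p(λ) = λ³ - 10λ² + 30λ - 24.
Step 2 — look for an integer root (rational root theorem: any rational root is an integer divisor of 24). Testing λ = 4:
  p(4) = 64 - 160 + 120 - 24 = 0  ✓
  Dividing out (λ - 4): p(λ) = (λ - 4)(λ² - 6λ + 6).
Step 3 — remaining eigenvalues from the quadratic λ² - 6λ + 6 = 0:
  Δ = 6² - 4·6 = 36 - 24 = 12,  λ = (6 ± √12)/2 = (6 ± 3.4641)/2 ≈ 4.7321 or 1.2679.
  Sorted: λ_1 = 4.7321,  λ_2 = 4,  λ_3 = 1.2679  (check: sum = 10 = tr ✓).

Step 4 — unit eigenvector for λ_1 ≈ 4.7321: v spans the null space of (Sigma - λ_1 I), whose rows are
  r_1 = (-1.7321, 1, -1),  r_2 = (1, -0.7321, 1),  r_3 = (-1, 1, -1.7321).
  v is orthogonal to every row, so take v ∝ r_1 × r_2 = ((1)·(1) - (-1)·(-0.7321), (-1)·(1) - (-1.7321)·(1), (-1.7321)·(-0.7321) - (1)·(1)) ≈ (0.2679, 0.7321, 0.2679).
  Let u = (0.2679, 0.7321, 0.2679).
  ||u|| = √((0.2679)² + (0.7321)² + (0.2679)²) = √(0.6795) ≈ 0.8243,  v_1 = u/||u|| ≈ (0.3251, 0.8881, 0.3251) (||v_1|| = 1).

λ_1 = 4.7321,  λ_2 = 4,  λ_3 = 1.2679;  v_1 ≈ (0.3251, 0.8881, 0.3251)


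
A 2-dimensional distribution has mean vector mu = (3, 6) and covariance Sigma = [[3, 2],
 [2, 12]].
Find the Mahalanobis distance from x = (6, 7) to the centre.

Step 1 — centre the observation: (x - mu) = (3, 1).

Step 2 — invert Sigma. det(Sigma) = 3·12 - (2)² = 32.
  Sigma^{-1} = (1/det) · [[d, -b], [-b, a]] = [[0.375, -0.0625],
 [-0.0625, 0.0938]].

Step 3 — form the quadratic (x - mu)^T · Sigma^{-1} · (x - mu):
  Sigma^{-1} · (x - mu) = (1.0625, -0.0938).
  (x - mu)^T · [Sigma^{-1} · (x - mu)] = (3)·(1.0625) + (1)·(-0.0938) = 3.0938.

Step 4 — take square root: d = √(3.0938) ≈ 1.7589.

d(x, mu) = √(3.0938) ≈ 1.7589


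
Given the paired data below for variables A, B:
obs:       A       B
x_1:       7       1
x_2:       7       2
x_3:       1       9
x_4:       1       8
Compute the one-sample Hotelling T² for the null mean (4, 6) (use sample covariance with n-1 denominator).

Step 1 — sample mean vector:
  mean(A) = (7 + 7 + 1 + 1) / 4 = 16/4 = 4
  mean(B) = (1 + 2 + 9 + 8) / 4 = 20/4 = 5
  x̄ = (4, 5),  deviation x̄ - mu_0 = (4, 5) - (4, 6) = (0, -1).

Step 2 — sample covariance matrix, S[i,j] = (1/(n-1)) · Σ_k (x_{k,i} - mean_i) · (x_{k,j} - mean_j), divisor n-1 = 3:
  S[A,A] = ((3)·(3) + (3)·(3) + (-3)·(-3) + (-3)·(-3)) / 3 = 36/3 = 12
  S[A,B] = ((3)·(-4) + (3)·(-3) + (-3)·(4) + (-3)·(3)) / 3 = -42/3 = -14
  S[B,B] = ((-4)·(-4) + (-3)·(-3) + (4)·(4) + (3)·(3)) / 3 = 50/3 = 16.6667
  S = [[12, -14],
 [-14, 16.6667]].

Step 3 — invert S. det(S) = 12·16.6667 - (-14)² = 4.
  S^{-1} = (1/det) · [[d, -b], [-b, a]] = [[4.1667, 3.5],
 [3.5, 3]].

Step 4 — quadratic form (x̄ - mu_0)^T · S^{-1} · (x̄ - mu_0):
  S^{-1} · (x̄ - mu_0) = (-3.5, -3),
  (x̄ - mu_0)^T · [...] = (0)·(-3.5) + (-1)·(-3) = 3.

Step 5 — scale by n: T² = 4 · 3 = 12.

T² ≈ 12


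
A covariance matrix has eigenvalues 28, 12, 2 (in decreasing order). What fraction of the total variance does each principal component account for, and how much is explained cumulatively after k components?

Step 1 — total variance = trace(Sigma) = Σ λ_i = 28 + 12 + 2 = 42.

Step 2 — fraction explained by component i = λ_i / Σ λ:
  PC1: 28/42 = 0.6667
  PC2: 12/42 = 0.2857
  PC3: 2/42 = 0.0476

Step 3 — cumulative fraction after k components = (λ_1 + ... + λ_k) / Σ λ:
  k = 1: 28/42 = 0.6667
  k = 2: (28 + 12)/42 = 40/42 = 0.9524
  k = 3: (28 + 12 + 2)/42 = 42/42 = 1

Summary (fraction, with percent):

explained: PC1 0.6667 (66.67%), PC2 0.2857 (28.57%), PC3 0.0476 (4.76%);  cumulative: 0.6667, 0.9524, 1


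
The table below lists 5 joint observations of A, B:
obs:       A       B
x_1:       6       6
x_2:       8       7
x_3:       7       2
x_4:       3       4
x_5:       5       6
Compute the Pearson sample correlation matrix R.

Step 1 — column means:
  mean(A) = (6 + 8 + 7 + 3 + 5) / 5 = 29/5 = 5.8
  mean(B) = (6 + 7 + 2 + 4 + 6) / 5 = 25/5 = 5

Step 2 — sample variances and covariances s[i,j] = (1/(n-1)) · Σ_k (x_{k,i} - mean_i) · (x_{k,j} - mean_j), with n-1 = 4:
  s[A,A] = ((0.2)·(0.2) + (2.2)·(2.2) + (1.2)·(1.2) + (-2.8)·(-2.8) + (-0.8)·(-0.8)) / 4 = 14.8/4 = 3.7
  s[A,B] = ((0.2)·(1) + (2.2)·(2) + (1.2)·(-3) + (-2.8)·(-1) + (-0.8)·(1)) / 4 = 3/4 = 0.75
  s[B,B] = ((1)·(1) + (2)·(2) + (-3)·(-3) + (-1)·(-1) + (1)·(1)) / 4 = 16/4 = 4
  Sample standard deviations s_i = √(s[i,i]):
  s(A) = √(3.7) = 1.9235
  s(B) = √(4) = 2

Step 3 — r_{ij} = s_{ij} / (s_i · s_j):
  r[A,A] = 1 (diagonal).
  r[A,B] = 0.75 / (1.9235 · 2) = 0.75 / 3.8471 = 0.195
  r[B,B] = 1 (diagonal).

R is symmetric with unit diagonal. Assembling:

R = [[1, 0.195],
 [0.195, 1]]


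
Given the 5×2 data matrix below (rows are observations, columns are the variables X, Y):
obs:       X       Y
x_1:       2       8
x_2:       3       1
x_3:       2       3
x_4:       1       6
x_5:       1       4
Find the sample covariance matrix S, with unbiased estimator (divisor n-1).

Step 1 — column means:
  mean(X) = (2 + 3 + 2 + 1 + 1) / 5 = 9/5 = 1.8
  mean(Y) = (8 + 1 + 3 + 6 + 4) / 5 = 22/5 = 4.4

Step 2 — sample covariance S[i,j] = (1/(n-1)) · Σ_k (x_{k,i} - mean_i) · (x_{k,j} - mean_j), with n-1 = 4.
  S[X,X] = ((0.2)·(0.2) + (1.2)·(1.2) + (0.2)·(0.2) + (-0.8)·(-0.8) + (-0.8)·(-0.8)) / 4 = 2.8/4 = 0.7
  S[X,Y] = ((0.2)·(3.6) + (1.2)·(-3.4) + (0.2)·(-1.4) + (-0.8)·(1.6) + (-0.8)·(-0.4)) / 4 = -4.6/4 = -1.15
  S[Y,Y] = ((3.6)·(3.6) + (-3.4)·(-3.4) + (-1.4)·(-1.4) + (1.6)·(1.6) + (-0.4)·(-0.4)) / 4 = 29.2/4 = 7.3

S is symmetric (S[j,i] = S[i,j]). Assembling:

S = [[0.7, -1.15],
 [-1.15, 7.3]]


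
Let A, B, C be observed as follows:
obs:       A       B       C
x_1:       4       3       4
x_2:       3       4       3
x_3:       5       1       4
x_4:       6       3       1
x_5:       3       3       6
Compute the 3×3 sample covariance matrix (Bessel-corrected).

Step 1 — column means:
  mean(A) = (4 + 3 + 5 + 6 + 3) / 5 = 21/5 = 4.2
  mean(B) = (3 + 4 + 1 + 3 + 3) / 5 = 14/5 = 2.8
  mean(C) = (4 + 3 + 4 + 1 + 6) / 5 = 18/5 = 3.6

Step 2 — sample covariance S[i,j] = (1/(n-1)) · Σ_k (x_{k,i} - mean_i) · (x_{k,j} - mean_j), with n-1 = 4.
  S[A,A] = ((-0.2)·(-0.2) + (-1.2)·(-1.2) + (0.8)·(0.8) + (1.8)·(1.8) + (-1.2)·(-1.2)) / 4 = 6.8/4 = 1.7
  S[A,B] = ((-0.2)·(0.2) + (-1.2)·(1.2) + (0.8)·(-1.8) + (1.8)·(0.2) + (-1.2)·(0.2)) / 4 = -2.8/4 = -0.7
  S[A,C] = ((-0.2)·(0.4) + (-1.2)·(-0.6) + (0.8)·(0.4) + (1.8)·(-2.6) + (-1.2)·(2.4)) / 4 = -6.6/4 = -1.65
  S[B,B] = ((0.2)·(0.2) + (1.2)·(1.2) + (-1.8)·(-1.8) + (0.2)·(0.2) + (0.2)·(0.2)) / 4 = 4.8/4 = 1.2
  S[B,C] = ((0.2)·(0.4) + (1.2)·(-0.6) + (-1.8)·(0.4) + (0.2)·(-2.6) + (0.2)·(2.4)) / 4 = -1.4/4 = -0.35
  S[C,C] = ((0.4)·(0.4) + (-0.6)·(-0.6) + (0.4)·(0.4) + (-2.6)·(-2.6) + (2.4)·(2.4)) / 4 = 13.2/4 = 3.3

S is symmetric (S[j,i] = S[i,j]). Assembling:

S = [[1.7, -0.7, -1.65],
 [-0.7, 1.2, -0.35],
 [-1.65, -0.35, 3.3]]


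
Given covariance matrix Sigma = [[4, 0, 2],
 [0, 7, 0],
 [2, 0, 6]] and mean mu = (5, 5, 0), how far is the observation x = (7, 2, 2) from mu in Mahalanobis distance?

Step 1 — centre the observation: (x - mu) = (2, -3, 2).

Step 2 — invert Sigma (cofactor / det for 3×3, or solve directly):
  Sigma^{-1} = [[0.3, 0, -0.1],
 [0, 0.1429, 0],
 [-0.1, 0, 0.2]].

Step 3 — form the quadratic (x - mu)^T · Sigma^{-1} · (x - mu):
  Sigma^{-1} · (x - mu) = (0.4, -0.4286, 0.2).
  (x - mu)^T · [Sigma^{-1} · (x - mu)] = (2)·(0.4) + (-3)·(-0.4286) + (2)·(0.2) = 2.4857.

Step 4 — take square root: d = √(2.4857) ≈ 1.5766.

d(x, mu) = √(2.4857) ≈ 1.5766


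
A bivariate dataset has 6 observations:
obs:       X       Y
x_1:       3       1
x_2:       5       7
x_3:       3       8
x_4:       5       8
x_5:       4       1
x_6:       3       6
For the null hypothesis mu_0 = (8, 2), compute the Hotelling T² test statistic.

Step 1 — sample mean vector:
  mean(X) = (3 + 5 + 3 + 5 + 4 + 3) / 6 = 23/6 = 3.8333
  mean(Y) = (1 + 7 + 8 + 8 + 1 + 6) / 6 = 31/6 = 5.1667
  x̄ = (3.8333, 5.1667),  deviation x̄ - mu_0 = (3.8333, 5.1667) - (8, 2) = (-4.1667, 3.1667).

Step 2 — sample covariance matrix, S[i,j] = (1/(n-1)) · Σ_k (x_{k,i} - mean_i) · (x_{k,j} - mean_j), divisor n-1 = 5:
  S[X,X] = ((-0.8333)·(-0.8333) + (1.1667)·(1.1667) + (-0.8333)·(-0.8333) + (1.1667)·(1.1667) + (0.1667)·(0.1667) + (-0.8333)·(-0.8333)) / 5 = 4.8333/5 = 0.9667
  S[X,Y] = ((-0.8333)·(-4.1667) + (1.1667)·(1.8333) + (-0.8333)·(2.8333) + (1.1667)·(2.8333) + (0.1667)·(-4.1667) + (-0.8333)·(0.8333)) / 5 = 5.1667/5 = 1.0333
  S[Y,Y] = ((-4.1667)·(-4.1667) + (1.8333)·(1.8333) + (2.8333)·(2.8333) + (2.8333)·(2.8333) + (-4.1667)·(-4.1667) + (0.8333)·(0.8333)) / 5 = 54.8333/5 = 10.9667
  S = [[0.9667, 1.0333],
 [1.0333, 10.9667]].

Step 3 — invert S. det(S) = 0.9667·10.9667 - (1.0333)² = 9.5333.
  S^{-1} = (1/det) · [[d, -b], [-b, a]] = [[1.1503, -0.1084],
 [-0.1084, 0.1014]].

Step 4 — quadratic form (x̄ - mu_0)^T · S^{-1} · (x̄ - mu_0):
  S^{-1} · (x̄ - mu_0) = (-5.1364, 0.7727),
  (x̄ - mu_0)^T · [...] = (-4.1667)·(-5.1364) + (3.1667)·(0.7727) = 23.8485.

Step 5 — scale by n: T² = 6 · 23.8485 = 143.0909.

T² ≈ 143.0909


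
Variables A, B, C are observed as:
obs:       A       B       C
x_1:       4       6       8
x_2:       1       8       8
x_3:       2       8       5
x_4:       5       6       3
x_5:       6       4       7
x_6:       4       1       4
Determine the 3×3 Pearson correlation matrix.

Step 1 — column means:
  mean(A) = (4 + 1 + 2 + 5 + 6 + 4) / 6 = 22/6 = 3.6667
  mean(B) = (6 + 8 + 8 + 6 + 4 + 1) / 6 = 33/6 = 5.5
  mean(C) = (8 + 8 + 5 + 3 + 7 + 4) / 6 = 35/6 = 5.8333

Step 2 — sample variances and covariances s[i,j] = (1/(n-1)) · Σ_k (x_{k,i} - mean_i) · (x_{k,j} - mean_j), with n-1 = 5:
  s[A,A] = ((0.3333)·(0.3333) + (-2.6667)·(-2.6667) + (-1.6667)·(-1.6667) + (1.3333)·(1.3333) + (2.3333)·(2.3333) + (0.3333)·(0.3333)) / 5 = 17.3333/5 = 3.4667
  s[A,B] = ((0.3333)·(0.5) + (-2.6667)·(2.5) + (-1.6667)·(2.5) + (1.3333)·(0.5) + (2.3333)·(-1.5) + (0.3333)·(-4.5)) / 5 = -15/5 = -3
  s[A,C] = ((0.3333)·(2.1667) + (-2.6667)·(2.1667) + (-1.6667)·(-0.8333) + (1.3333)·(-2.8333) + (2.3333)·(1.1667) + (0.3333)·(-1.8333)) / 5 = -5.3333/5 = -1.0667
  s[B,B] = ((0.5)·(0.5) + (2.5)·(2.5) + (2.5)·(2.5) + (0.5)·(0.5) + (-1.5)·(-1.5) + (-4.5)·(-4.5)) / 5 = 35.5/5 = 7.1
  s[B,C] = ((0.5)·(2.1667) + (2.5)·(2.1667) + (2.5)·(-0.8333) + (0.5)·(-2.8333) + (-1.5)·(1.1667) + (-4.5)·(-1.8333)) / 5 = 9.5/5 = 1.9
  s[C,C] = ((2.1667)·(2.1667) + (2.1667)·(2.1667) + (-0.8333)·(-0.8333) + (-2.8333)·(-2.8333) + (1.1667)·(1.1667) + (-1.8333)·(-1.8333)) / 5 = 22.8333/5 = 4.5667
  Sample standard deviations s_i = √(s[i,i]):
  s(A) = √(3.4667) = 1.8619
  s(B) = √(7.1) = 2.6646
  s(C) = √(4.5667) = 2.137

Step 3 — r_{ij} = s_{ij} / (s_i · s_j):
  r[A,A] = 1 (diagonal).
  r[A,B] = -3 / (1.8619 · 2.6646) = -3 / 4.9612 = -0.6047
  r[A,C] = -1.0667 / (1.8619 · 2.137) = -1.0667 / 3.9788 = -0.2681
  r[B,B] = 1 (diagonal).
  r[B,C] = 1.9 / (2.6646 · 2.137) = 1.9 / 5.6941 = 0.3337
  r[C,C] = 1 (diagonal).

R is symmetric with unit diagonal. Assembling:

R = [[1, -0.6047, -0.2681],
 [-0.6047, 1, 0.3337],
 [-0.2681, 0.3337, 1]]


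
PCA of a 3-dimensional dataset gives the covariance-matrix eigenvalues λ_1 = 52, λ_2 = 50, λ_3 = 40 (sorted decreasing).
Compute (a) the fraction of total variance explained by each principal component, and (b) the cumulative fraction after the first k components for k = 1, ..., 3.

Step 1 — total variance = trace(Sigma) = Σ λ_i = 52 + 50 + 40 = 142.

Step 2 — fraction explained by component i = λ_i / Σ λ:
  PC1: 52/142 = 0.3662
  PC2: 50/142 = 0.3521
  PC3: 40/142 = 0.2817

Step 3 — cumulative fraction after k components = (λ_1 + ... + λ_k) / Σ λ:
  k = 1: 52/142 = 0.3662
  k = 2: (52 + 50)/142 = 102/142 = 0.7183
  k = 3: (52 + 50 + 40)/142 = 142/142 = 1

Summary (fraction, with percent):

explained: PC1 0.3662 (36.62%), PC2 0.3521 (35.21%), PC3 0.2817 (28.17%);  cumulative: 0.3662, 0.7183, 1


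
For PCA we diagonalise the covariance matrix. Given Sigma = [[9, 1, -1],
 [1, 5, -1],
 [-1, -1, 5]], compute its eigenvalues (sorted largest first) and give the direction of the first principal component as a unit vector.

Step 1 — characteristic polynomial p(λ) = det(λI - Sigma) = λ³ - tr·λ² + c_1·λ - det, where tr = trace, c_1 = sum of the principal 2×2 minors, det = det(Sigma):
  tr = 9 + 5 + 5 = 19,
  c_1 = (9·5 - (1)²) + (9·5 - (-1)²) + (5·5 - (-1)²) = 44 + 44 + 24 = 112,
  det = 9·(5·5 - (-1)²) - (1)·((1)·5 - (-1)·(-1)) + (-1)·((1)·(-1) - 5·(-1)) = 9·(24) - (1)·(4) + (-1)·(4) = 208.
  So p(λ) = λ³ - 19λ² + 112λ - 208.
Step 2 — look for an integer root (rational root theorem: any rational root is an integer divisor of 208). Testing λ = 4:
  p(4) = 64 - 304 + 448 - 208 = 0  ✓
  Dividing out (λ - 4): p(λ) = (λ - 4)(λ² - 15λ + 52).
Step 3 — remaining eigenvalues from the quadratic λ² - 15λ + 52 = 0:
  Δ = 15² - 4·52 = 225 - 208 = 17,  λ = (15 ± √17)/2 = (15 ± 4.1231)/2 ≈ 9.5616 or 5.4384.
  Sorted: λ_1 = 9.5616,  λ_2 = 5.4384,  λ_3 = 4  (check: sum = 19 = tr ✓).

Step 4 — unit eigenvector for λ_1 ≈ 9.5616: v spans the null space of (Sigma - λ_1 I), whose rows are
  r_1 = (-0.5616, 1, -1),  r_2 = (1, -4.5616, -1),  r_3 = (-1, -1, -4.5616).
  v is orthogonal to every row, so take v ∝ r_1 × r_2 = ((1)·(-1) - (-1)·(-4.5616), (-1)·(1) - (-0.5616)·(-1), (-0.5616)·(-4.5616) - (1)·(1)) ≈ (-5.5616, -1.5616, 1.5616).
  Rescale (multiply by -1 so the first nonzero entry is positive): u = (5.5616, 1.5616, -1.5616).
  ||u|| = √((5.5616)² + (1.5616)² + (-1.5616)²) = √(35.8078) ≈ 5.984,  v_1 = u/||u|| ≈ (0.9294, 0.261, -0.261) (||v_1|| = 1).

λ_1 = 9.5616,  λ_2 = 5.4384,  λ_3 = 4;  v_1 ≈ (0.9294, 0.261, -0.261)


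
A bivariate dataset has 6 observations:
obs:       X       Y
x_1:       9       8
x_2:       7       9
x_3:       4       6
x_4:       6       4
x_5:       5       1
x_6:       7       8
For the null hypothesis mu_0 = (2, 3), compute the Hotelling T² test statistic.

Step 1 — sample mean vector:
  mean(X) = (9 + 7 + 4 + 6 + 5 + 7) / 6 = 38/6 = 6.3333
  mean(Y) = (8 + 9 + 6 + 4 + 1 + 8) / 6 = 36/6 = 6
  x̄ = (6.3333, 6),  deviation x̄ - mu_0 = (6.3333, 6) - (2, 3) = (4.3333, 3).

Step 2 — sample covariance matrix, S[i,j] = (1/(n-1)) · Σ_k (x_{k,i} - mean_i) · (x_{k,j} - mean_j), divisor n-1 = 5:
  S[X,X] = ((2.6667)·(2.6667) + (0.6667)·(0.6667) + (-2.3333)·(-2.3333) + (-0.3333)·(-0.3333) + (-1.3333)·(-1.3333) + (0.6667)·(0.6667)) / 5 = 15.3333/5 = 3.0667
  S[X,Y] = ((2.6667)·(2) + (0.6667)·(3) + (-2.3333)·(0) + (-0.3333)·(-2) + (-1.3333)·(-5) + (0.6667)·(2)) / 5 = 16/5 = 3.2
  S[Y,Y] = ((2)·(2) + (3)·(3) + (0)·(0) + (-2)·(-2) + (-5)·(-5) + (2)·(2)) / 5 = 46/5 = 9.2
  S = [[3.0667, 3.2],
 [3.2, 9.2]].

Step 3 — invert S. det(S) = 3.0667·9.2 - (3.2)² = 17.9733.
  S^{-1} = (1/det) · [[d, -b], [-b, a]] = [[0.5119, -0.178],
 [-0.178, 0.1706]].

Step 4 — quadratic form (x̄ - mu_0)^T · S^{-1} · (x̄ - mu_0):
  S^{-1} · (x̄ - mu_0) = (1.684, -0.2596),
  (x̄ - mu_0)^T · [...] = (4.3333)·(1.684) + (3)·(-0.2596) = 6.5183.

Step 5 — scale by n: T² = 6 · 6.5183 = 39.1098.

T² ≈ 39.1098


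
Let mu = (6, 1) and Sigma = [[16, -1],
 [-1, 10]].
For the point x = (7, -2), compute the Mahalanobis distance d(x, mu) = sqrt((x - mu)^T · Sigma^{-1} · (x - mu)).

Step 1 — centre the observation: (x - mu) = (1, -3).

Step 2 — invert Sigma. det(Sigma) = 16·10 - (-1)² = 159.
  Sigma^{-1} = (1/det) · [[d, -b], [-b, a]] = [[0.0629, 0.0063],
 [0.0063, 0.1006]].

Step 3 — form the quadratic (x - mu)^T · Sigma^{-1} · (x - mu):
  Sigma^{-1} · (x - mu) = (0.044, -0.2956).
  (x - mu)^T · [Sigma^{-1} · (x - mu)] = (1)·(0.044) + (-3)·(-0.2956) = 0.9308.

Step 4 — take square root: d = √(0.9308) ≈ 0.9648.

d(x, mu) = √(0.9308) ≈ 0.9648


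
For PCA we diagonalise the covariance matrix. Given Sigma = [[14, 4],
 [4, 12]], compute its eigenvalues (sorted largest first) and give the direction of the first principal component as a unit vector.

Step 1 — characteristic polynomial of 2×2 Sigma:
  det(Sigma - λI) = λ² - trace · λ + det = 0.
  trace = 14 + 12 = 26, det = 14·12 - (4)² = 152.
Step 2 — discriminant:
  Δ = trace² - 4·det = 676 - 608 = 68.
Step 3 — eigenvalues:
  λ = (trace ± √Δ)/2 = (26 ± 8.2462)/2,
  λ_1 = 17.1231,  λ_2 = 8.8769.

Step 4 — unit eigenvector for λ_1: solve (Sigma - λ_1 I)v = 0. First row:
  (14 - 17.1231)·v_x + (4)·v_y = 0, i.e. (-3.1231)·v_x + (4)·v_y = 0,
  so v ∝ (b, λ_1 - a) = (4, 3.1231) = u.
  ||u|| = √((4)² + (3.1231)²) = √(25.7538) ≈ 5.0748,
  v_1 = u/||u|| ≈ (0.7882, 0.6154) (||v_1|| = 1).

λ_1 = 17.1231,  λ_2 = 8.8769;  v_1 ≈ (0.7882, 0.6154)


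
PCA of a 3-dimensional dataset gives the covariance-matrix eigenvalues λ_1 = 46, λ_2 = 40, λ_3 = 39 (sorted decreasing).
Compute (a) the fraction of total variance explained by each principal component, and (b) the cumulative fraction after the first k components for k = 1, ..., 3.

Step 1 — total variance = trace(Sigma) = Σ λ_i = 46 + 40 + 39 = 125.

Step 2 — fraction explained by component i = λ_i / Σ λ:
  PC1: 46/125 = 0.368
  PC2: 40/125 = 0.32
  PC3: 39/125 = 0.312

Step 3 — cumulative fraction after k components = (λ_1 + ... + λ_k) / Σ λ:
  k = 1: 46/125 = 0.368
  k = 2: (46 + 40)/125 = 86/125 = 0.688
  k = 3: (46 + 40 + 39)/125 = 125/125 = 1

Summary (fraction, with percent):

explained: PC1 0.368 (36.8%), PC2 0.32 (32%), PC3 0.312 (31.2%);  cumulative: 0.368, 0.688, 1


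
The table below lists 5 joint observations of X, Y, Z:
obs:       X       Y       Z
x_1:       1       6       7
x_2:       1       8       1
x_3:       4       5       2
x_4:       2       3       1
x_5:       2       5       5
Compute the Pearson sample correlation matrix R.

Step 1 — column means:
  mean(X) = (1 + 1 + 4 + 2 + 2) / 5 = 10/5 = 2
  mean(Y) = (6 + 8 + 5 + 3 + 5) / 5 = 27/5 = 5.4
  mean(Z) = (7 + 1 + 2 + 1 + 5) / 5 = 16/5 = 3.2

Step 2 — sample variances and covariances s[i,j] = (1/(n-1)) · Σ_k (x_{k,i} - mean_i) · (x_{k,j} - mean_j), with n-1 = 4:
  s[X,X] = ((-1)·(-1) + (-1)·(-1) + (2)·(2) + (0)·(0) + (0)·(0)) / 4 = 6/4 = 1.5
  s[X,Y] = ((-1)·(0.6) + (-1)·(2.6) + (2)·(-0.4) + (0)·(-2.4) + (0)·(-0.4)) / 4 = -4/4 = -1
  s[X,Z] = ((-1)·(3.8) + (-1)·(-2.2) + (2)·(-1.2) + (0)·(-2.2) + (0)·(1.8)) / 4 = -4/4 = -1
  s[Y,Y] = ((0.6)·(0.6) + (2.6)·(2.6) + (-0.4)·(-0.4) + (-2.4)·(-2.4) + (-0.4)·(-0.4)) / 4 = 13.2/4 = 3.3
  s[Y,Z] = ((0.6)·(3.8) + (2.6)·(-2.2) + (-0.4)·(-1.2) + (-2.4)·(-2.2) + (-0.4)·(1.8)) / 4 = 1.6/4 = 0.4
  s[Z,Z] = ((3.8)·(3.8) + (-2.2)·(-2.2) + (-1.2)·(-1.2) + (-2.2)·(-2.2) + (1.8)·(1.8)) / 4 = 28.8/4 = 7.2
  Sample standard deviations s_i = √(s[i,i]):
  s(X) = √(1.5) = 1.2247
  s(Y) = √(3.3) = 1.8166
  s(Z) = √(7.2) = 2.6833

Step 3 — r_{ij} = s_{ij} / (s_i · s_j):
  r[X,X] = 1 (diagonal).
  r[X,Y] = -1 / (1.2247 · 1.8166) = -1 / 2.2249 = -0.4495
  r[X,Z] = -1 / (1.2247 · 2.6833) = -1 / 3.2863 = -0.3043
  r[Y,Y] = 1 (diagonal).
  r[Y,Z] = 0.4 / (1.8166 · 2.6833) = 0.4 / 4.8744 = 0.0821
  r[Z,Z] = 1 (diagonal).

R is symmetric with unit diagonal. Assembling:

R = [[1, -0.4495, -0.3043],
 [-0.4495, 1, 0.0821],
 [-0.3043, 0.0821, 1]]
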